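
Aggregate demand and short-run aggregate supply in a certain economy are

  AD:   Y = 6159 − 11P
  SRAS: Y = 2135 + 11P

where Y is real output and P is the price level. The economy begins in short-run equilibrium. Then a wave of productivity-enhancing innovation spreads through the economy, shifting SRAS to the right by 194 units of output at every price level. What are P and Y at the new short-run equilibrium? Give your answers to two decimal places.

P = 174.09, Y = 4244.00

This is a positive supply shock: SRAS shifts right.
New SRAS: Y = 2329 + 11P.
Set AD = SRAS: 6159 − 11P = 2329 + 11P, so 3830 = 22P and P = 174.09.
Substituting into AD, Y = 4244.00.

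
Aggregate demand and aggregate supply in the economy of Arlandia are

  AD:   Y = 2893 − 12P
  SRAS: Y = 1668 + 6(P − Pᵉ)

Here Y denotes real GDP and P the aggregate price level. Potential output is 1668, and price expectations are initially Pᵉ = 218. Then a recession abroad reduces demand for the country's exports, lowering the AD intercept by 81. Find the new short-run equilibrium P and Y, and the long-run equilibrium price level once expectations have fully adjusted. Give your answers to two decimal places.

Short run: P = 136.22, Y = 1177.33. Long run: P = 95.33.

AD shifts left: new AD is Y = 2812 − 12P. With Pᵉ = 218, SRAS is Y = 360 + 6P.
Short run: 2812 − 12P = 360 + 6P gives 2452 = 18P, so P = 136.22 and Y = 2812 − 12P = 1177.33.
Y = 1177.33 is below potential 1668; expectations adjust and SRAS shifts right until Y = 1668.
Long run: on the new AD curve, 1668 = 2812 − 12P gives P = 95.33.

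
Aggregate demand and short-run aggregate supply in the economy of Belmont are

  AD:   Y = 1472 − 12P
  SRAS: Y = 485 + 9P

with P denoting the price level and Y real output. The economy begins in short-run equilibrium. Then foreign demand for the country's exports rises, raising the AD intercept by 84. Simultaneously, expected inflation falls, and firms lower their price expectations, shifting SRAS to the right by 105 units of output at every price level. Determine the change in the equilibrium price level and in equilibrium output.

After both shocks: AD is Y = 1556 − 12P and SRAS is Y = 590 + 9P.
Setting them equal: 966 = 21P, so P = 46.
Y = 1556 − 12·46 = 1004.
Initially P = 47, Y = 908, so ΔP = -1 and ΔY = +96.

ΔP = -1, ΔY = +96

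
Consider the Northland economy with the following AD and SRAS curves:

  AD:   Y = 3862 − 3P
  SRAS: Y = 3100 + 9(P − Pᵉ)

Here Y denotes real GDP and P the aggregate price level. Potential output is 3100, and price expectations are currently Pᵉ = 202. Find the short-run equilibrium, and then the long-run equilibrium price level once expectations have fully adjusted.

Short run: P = 215, Y = 3217. Long run: P = 254.

Short run: with Pᵉ = 202, SRAS is Y = 1282 + 9P. Setting AD = SRAS gives 2580 = 12P, so P = 215 and Y = 3862 − 3·215 = 3217.
Output 3217 is above potential 3100, so over time expected prices rise and SRAS shifts left until Y returns to 3100.
Long run: Y = 3100 on the AD curve gives 3100 = 3862 − 3P, so P = 254.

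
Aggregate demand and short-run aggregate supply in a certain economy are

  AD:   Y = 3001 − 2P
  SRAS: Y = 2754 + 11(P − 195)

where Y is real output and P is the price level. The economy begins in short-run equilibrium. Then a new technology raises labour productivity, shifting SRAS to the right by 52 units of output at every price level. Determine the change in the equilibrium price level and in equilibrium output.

ΔP = -4, ΔY = +8

This is a positive supply shock: SRAS shifts right.
New SRAS: Y = 661 + 11P.
Set AD = SRAS: 3001 − 2P = 661 + 11P, so 2340 = 13P and P = 180.
Y = 3001 − 2·180 = 2641.
Initially P = 184, Y = 2633, so ΔP = -4 and ΔY = +8.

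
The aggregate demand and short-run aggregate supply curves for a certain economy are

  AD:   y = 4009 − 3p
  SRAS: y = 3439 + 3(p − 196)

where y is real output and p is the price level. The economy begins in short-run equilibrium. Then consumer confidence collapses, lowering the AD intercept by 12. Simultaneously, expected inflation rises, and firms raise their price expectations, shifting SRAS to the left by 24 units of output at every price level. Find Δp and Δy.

After both shocks: AD is y = 3997 − 3p and SRAS is y = 2827 + 3p.
Setting them equal: 1170 = 6p, so p = 195.
y = 3997 − 3·195 = 3412.
Initially p = 193, y = 3430, so Δp = +2 and Δy = -18.

Δp = +2, Δy = -18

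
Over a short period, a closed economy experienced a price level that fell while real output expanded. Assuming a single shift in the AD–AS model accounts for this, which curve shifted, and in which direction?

P fell and Y rose. An AD shift moves P and Y in the same direction; an SRAS shift moves them in opposite directions.
Here P and Y moved in opposite directions, so the SRAS curve shifted.
Since Y rose, SRAS shifted right.

SRAS shifted right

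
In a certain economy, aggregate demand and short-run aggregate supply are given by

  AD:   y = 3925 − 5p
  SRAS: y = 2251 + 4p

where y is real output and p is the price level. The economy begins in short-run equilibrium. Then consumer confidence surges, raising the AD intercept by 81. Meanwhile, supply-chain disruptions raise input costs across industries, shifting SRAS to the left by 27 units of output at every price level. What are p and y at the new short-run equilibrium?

After both shocks: AD is y = 4006 − 5p and SRAS is y = 2224 + 4p.
Setting them equal: 1782 = 9p, so p = 198.
y = 4006 − 5·198 = 3016.

p = 198, y = 3016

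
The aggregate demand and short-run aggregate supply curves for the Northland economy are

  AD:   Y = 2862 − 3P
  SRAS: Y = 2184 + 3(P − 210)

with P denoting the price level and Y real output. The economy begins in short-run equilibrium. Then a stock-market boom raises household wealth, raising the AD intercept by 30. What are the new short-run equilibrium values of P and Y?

P = 223, Y = 2223

This is a positive demand shock: AD shifts right.
New AD: Y = 2892 − 3P.
SRAS can be written Y = 1554 + 3P.
Set AD = SRAS: 2892 − 3P = 1554 + 3P, so 1338 = 6P and P = 223.
Y = 2892 − 3·223 = 2223.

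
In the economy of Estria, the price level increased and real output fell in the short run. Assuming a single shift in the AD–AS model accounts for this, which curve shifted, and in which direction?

P rose and Y fell. An AD shift moves P and Y in the same direction; an SRAS shift moves them in opposite directions.
Here P and Y moved in opposite directions, so the SRAS curve shifted.
Since Y fell, SRAS shifted left.

SRAS shifted left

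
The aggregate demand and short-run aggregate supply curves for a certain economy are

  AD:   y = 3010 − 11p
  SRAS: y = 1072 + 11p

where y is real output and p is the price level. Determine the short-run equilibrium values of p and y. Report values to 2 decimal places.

p = 88.09, y = 2041.00

Set AD = SRAS: 3010 − 11p = 1072 + 11p, so 1938 = 22p and p = 88.09.
Substituting into AD, y = 3010 − 11p = 2041.00.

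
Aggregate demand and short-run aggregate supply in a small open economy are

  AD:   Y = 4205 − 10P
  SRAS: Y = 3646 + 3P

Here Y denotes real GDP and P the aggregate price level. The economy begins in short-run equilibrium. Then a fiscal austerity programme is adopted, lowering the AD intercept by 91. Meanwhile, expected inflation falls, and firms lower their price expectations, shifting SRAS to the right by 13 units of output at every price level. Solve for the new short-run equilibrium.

P = 35, Y = 3764

After both shocks: AD is Y = 4114 − 10P and SRAS is Y = 3659 + 3P.
Setting them equal: 455 = 13P, so P = 35.
Y = 4114 − 10·35 = 3764.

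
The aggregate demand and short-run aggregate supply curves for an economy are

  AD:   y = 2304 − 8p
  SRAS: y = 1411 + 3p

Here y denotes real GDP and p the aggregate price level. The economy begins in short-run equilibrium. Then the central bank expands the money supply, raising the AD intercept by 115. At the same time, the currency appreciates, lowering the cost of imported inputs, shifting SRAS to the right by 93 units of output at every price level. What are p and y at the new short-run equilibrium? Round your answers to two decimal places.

p = 83.18, y = 1753.55

After both shocks: AD is y = 2419 − 8p and SRAS is y = 1504 + 3p.
Setting them equal: 915 = 11p, so p = 83.18.
Substituting into AD, y = 1753.55.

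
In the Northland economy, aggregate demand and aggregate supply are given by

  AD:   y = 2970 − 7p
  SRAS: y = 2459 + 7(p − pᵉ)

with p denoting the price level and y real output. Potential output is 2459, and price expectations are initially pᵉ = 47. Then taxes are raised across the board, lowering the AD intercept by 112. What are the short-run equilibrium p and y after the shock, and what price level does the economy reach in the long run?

AD shifts left: new AD is y = 2858 − 7p. With pᵉ = 47, SRAS is y = 2130 + 7p.
Short run: 2858 − 7p = 2130 + 7p gives 728 = 14p, so p = 52 and y = 2858 − 7·52 = 2494.
y = 2494 is above potential 2459; expectations adjust and SRAS shifts left until y = 2459.
Long run: on the new AD curve, 2459 = 2858 − 7p gives p = 57.

Short run: p = 52, y = 2494. Long run: p = 57.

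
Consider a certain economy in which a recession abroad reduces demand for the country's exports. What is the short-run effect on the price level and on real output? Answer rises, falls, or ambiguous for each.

This is a negative demand shock: AD shifts left.
Moving along the upward-sloping SRAS curve, P falls and Y falls.

Price level: falls; output: falls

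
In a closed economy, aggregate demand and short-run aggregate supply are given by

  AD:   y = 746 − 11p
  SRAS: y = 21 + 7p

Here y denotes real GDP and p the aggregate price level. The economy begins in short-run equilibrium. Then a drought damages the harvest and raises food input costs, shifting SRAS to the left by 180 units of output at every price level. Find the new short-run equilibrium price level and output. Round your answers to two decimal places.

p = 50.28, y = 192.94

This is a negative supply shock: SRAS shifts left.
New SRAS: y = 7p − 159.
Set AD = SRAS: 746 − 11p = 7p − 159, so 905 = 18p and p = 50.28.
Substituting into AD, y = 192.94.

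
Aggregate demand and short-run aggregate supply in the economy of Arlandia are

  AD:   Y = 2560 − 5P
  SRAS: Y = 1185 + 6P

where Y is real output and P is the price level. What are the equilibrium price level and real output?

P = 125, Y = 1935

Set AD = SRAS: 2560 − 5P = 1185 + 6P, so 1375 = 11P and P = 125.
Then Y = 2560 − 5·125 = 1935.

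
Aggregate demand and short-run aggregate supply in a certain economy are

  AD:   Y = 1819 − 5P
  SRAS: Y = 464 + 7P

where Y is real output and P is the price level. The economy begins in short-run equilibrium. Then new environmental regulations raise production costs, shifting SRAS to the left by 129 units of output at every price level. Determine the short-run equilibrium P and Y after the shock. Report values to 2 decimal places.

This is a negative supply shock: SRAS shifts left.
New SRAS: Y = 335 + 7P.
Set AD = SRAS: 1819 − 5P = 335 + 7P, so 1484 = 12P and P = 123.67.
Substituting into AD, Y = 1200.67.

P = 123.67, Y = 1200.67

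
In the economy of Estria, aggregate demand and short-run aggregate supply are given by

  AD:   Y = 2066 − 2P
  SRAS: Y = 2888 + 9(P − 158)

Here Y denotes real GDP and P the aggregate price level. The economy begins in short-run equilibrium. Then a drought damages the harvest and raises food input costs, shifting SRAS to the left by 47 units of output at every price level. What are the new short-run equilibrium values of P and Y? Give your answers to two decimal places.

This is a negative supply shock: SRAS shifts left.
New SRAS: Y = 1419 + 9P.
Set AD = SRAS: 2066 − 2P = 1419 + 9P, so 647 = 11P and P = 58.82.
Substituting into AD, Y = 1948.36.

P = 58.82, Y = 1948.36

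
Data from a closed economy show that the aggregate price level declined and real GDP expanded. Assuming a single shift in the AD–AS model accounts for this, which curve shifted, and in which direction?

P fell and Y rose. An AD shift moves P and Y in the same direction; an SRAS shift moves them in opposite directions.
Here P and Y moved in opposite directions, so the SRAS curve shifted.
Since Y rose, SRAS shifted right.

SRAS shifted right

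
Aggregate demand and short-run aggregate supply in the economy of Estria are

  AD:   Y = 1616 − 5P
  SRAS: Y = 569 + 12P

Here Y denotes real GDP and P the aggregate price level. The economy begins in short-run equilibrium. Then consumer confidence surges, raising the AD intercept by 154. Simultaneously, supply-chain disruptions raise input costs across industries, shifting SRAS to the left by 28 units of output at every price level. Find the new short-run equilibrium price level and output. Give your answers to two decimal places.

After both shocks: AD is Y = 1770 − 5P and SRAS is Y = 541 + 12P.
Setting them equal: 1229 = 17P, so P = 72.29.
Substituting into AD, Y = 1408.53.

P = 72.29, Y = 1408.53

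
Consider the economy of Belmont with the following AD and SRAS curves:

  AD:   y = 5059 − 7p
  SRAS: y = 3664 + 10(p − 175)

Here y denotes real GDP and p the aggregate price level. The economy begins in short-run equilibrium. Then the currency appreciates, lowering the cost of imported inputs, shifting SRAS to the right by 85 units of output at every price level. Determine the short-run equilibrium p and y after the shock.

This is a positive supply shock: SRAS shifts right.
New SRAS: y = 1999 + 10p.
Set AD = SRAS: 5059 − 7p = 1999 + 10p, so 3060 = 17p and p = 180.
y = 5059 − 7·180 = 3799.

p = 180, y = 3799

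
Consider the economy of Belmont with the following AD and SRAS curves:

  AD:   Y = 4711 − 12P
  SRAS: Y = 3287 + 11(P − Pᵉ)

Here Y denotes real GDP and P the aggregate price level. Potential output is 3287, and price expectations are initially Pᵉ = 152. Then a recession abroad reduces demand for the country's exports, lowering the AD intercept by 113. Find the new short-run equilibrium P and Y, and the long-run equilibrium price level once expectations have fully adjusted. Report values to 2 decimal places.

AD shifts left: new AD is Y = 4598 − 12P. With Pᵉ = 152, SRAS is Y = 1615 + 11P.
Short run: 4598 − 12P = 1615 + 11P gives 2983 = 23P, so P = 129.70 and Y = 4598 − 12P = 3041.65.
Y = 3041.65 is below potential 3287; expectations adjust and SRAS shifts right until Y = 3287.
Long run: on the new AD curve, 3287 = 4598 − 12P gives P = 109.25.

Short run: P = 129.70, Y = 3041.65. Long run: P = 109.25.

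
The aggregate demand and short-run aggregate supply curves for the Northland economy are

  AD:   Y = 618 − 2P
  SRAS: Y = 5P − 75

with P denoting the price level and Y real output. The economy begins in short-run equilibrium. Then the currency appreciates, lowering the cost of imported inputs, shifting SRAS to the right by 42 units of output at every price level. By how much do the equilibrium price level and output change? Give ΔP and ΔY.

This is a positive supply shock: SRAS shifts right.
New SRAS: Y = 5P − 33.
Set AD = SRAS: 618 − 2P = 5P − 33, so 651 = 7P and P = 93.
Y = 618 − 2·93 = 432.
Initially P = 99, Y = 420, so ΔP = -6 and ΔY = +12.

ΔP = -6, ΔY = +12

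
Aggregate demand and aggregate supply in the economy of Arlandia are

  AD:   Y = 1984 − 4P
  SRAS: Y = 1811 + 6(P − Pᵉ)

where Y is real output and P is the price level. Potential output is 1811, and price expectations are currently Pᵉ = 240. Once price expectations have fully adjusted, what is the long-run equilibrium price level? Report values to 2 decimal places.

Short run: with Pᵉ = 240, SRAS is Y = 371 + 6P. Setting AD = SRAS gives 1613 = 10P, so P = 161.30 and Y = 1984 − 4P = 1338.80.
Output 1338.80 is below potential 1811, so over time expected prices fall and SRAS shifts right until Y returns to 1811.
Long run: Y = 1811 on the AD curve gives 1811 = 1984 − 4P, so P = 43.25.

Long-run P = 43.25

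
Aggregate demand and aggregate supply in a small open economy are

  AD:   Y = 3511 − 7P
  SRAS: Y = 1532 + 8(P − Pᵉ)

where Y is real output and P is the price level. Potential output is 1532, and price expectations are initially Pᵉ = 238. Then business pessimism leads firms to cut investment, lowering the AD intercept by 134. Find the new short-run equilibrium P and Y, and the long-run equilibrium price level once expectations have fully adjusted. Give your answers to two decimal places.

Short run: P = 249.93, Y = 1627.47. Long run: P = 263.57.

AD shifts left: new AD is Y = 3377 − 7P. With Pᵉ = 238, SRAS is Y = 8P − 372.
Short run: 3377 − 7P = 8P − 372 gives 3749 = 15P, so P = 249.93 and Y = 3377 − 7P = 1627.47.
Y = 1627.47 is above potential 1532; expectations adjust and SRAS shifts left until Y = 1532.
Long run: on the new AD curve, 1532 = 3377 − 7P gives P = 263.57.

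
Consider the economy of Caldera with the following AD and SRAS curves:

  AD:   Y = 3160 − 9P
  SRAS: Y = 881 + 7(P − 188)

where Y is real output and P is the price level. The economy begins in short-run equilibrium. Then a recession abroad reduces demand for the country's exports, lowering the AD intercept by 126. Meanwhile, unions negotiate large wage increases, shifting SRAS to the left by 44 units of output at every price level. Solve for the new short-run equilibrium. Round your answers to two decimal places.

P = 219.56, Y = 1057.94

After both shocks: AD is Y = 3034 − 9P and SRAS is Y = 7P − 479.
Setting them equal: 3513 = 16P, so P = 219.56.
Substituting into AD, Y = 1057.94.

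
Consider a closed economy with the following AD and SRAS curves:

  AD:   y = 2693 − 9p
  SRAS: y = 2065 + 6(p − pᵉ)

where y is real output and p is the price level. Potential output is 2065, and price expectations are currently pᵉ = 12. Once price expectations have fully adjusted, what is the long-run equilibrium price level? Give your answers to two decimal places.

Short run: with pᵉ = 12, SRAS is y = 1993 + 6p. Setting AD = SRAS gives 700 = 15p, so p = 46.67 and y = 2693 − 9p = 2273.00.
Output 2273.00 is above potential 2065, so over time expected prices rise and SRAS shifts left until y returns to 2065.
Long run: y = 2065 on the AD curve gives 2065 = 2693 − 9p, so p = 69.78.

Long-run p = 69.78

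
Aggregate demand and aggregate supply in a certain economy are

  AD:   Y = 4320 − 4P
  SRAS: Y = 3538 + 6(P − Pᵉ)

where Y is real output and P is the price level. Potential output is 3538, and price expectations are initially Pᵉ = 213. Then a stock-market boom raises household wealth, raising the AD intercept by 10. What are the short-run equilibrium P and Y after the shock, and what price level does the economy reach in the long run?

Short run: P = 207, Y = 3502. Long run: P = 198.

AD shifts right: new AD is Y = 4330 − 4P. With Pᵉ = 213, SRAS is Y = 2260 + 6P.
Short run: 4330 − 4P = 2260 + 6P gives 2070 = 10P, so P = 207 and Y = 4330 − 4·207 = 3502.
Y = 3502 is below potential 3538; expectations adjust and SRAS shifts right until Y = 3538.
Long run: on the new AD curve, 3538 = 4330 − 4P gives P = 198.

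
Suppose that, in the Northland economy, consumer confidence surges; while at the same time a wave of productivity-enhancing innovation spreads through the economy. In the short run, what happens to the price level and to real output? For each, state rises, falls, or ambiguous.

The first event is a positive demand shock: AD shifts right, which by itself pushes P up and Y up.
The second is a favourable supply shock: SRAS shifts right, which by itself pushes P down and Y up.
The two shocks push P in opposite directions, so the effect on P is ambiguous. Both shocks push Y up, so Y rises.

Price level: ambiguous; output: rises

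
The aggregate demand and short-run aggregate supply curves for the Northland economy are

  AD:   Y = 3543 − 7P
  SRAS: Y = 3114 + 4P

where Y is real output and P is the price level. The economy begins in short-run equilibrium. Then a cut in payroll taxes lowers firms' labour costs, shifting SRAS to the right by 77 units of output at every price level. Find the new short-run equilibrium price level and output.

P = 32, Y = 3319

This is a positive supply shock: SRAS shifts right.
New SRAS: Y = 3191 + 4P.
Set AD = SRAS: 3543 − 7P = 3191 + 4P, so 352 = 11P and P = 32.
Y = 3543 − 7·32 = 3319.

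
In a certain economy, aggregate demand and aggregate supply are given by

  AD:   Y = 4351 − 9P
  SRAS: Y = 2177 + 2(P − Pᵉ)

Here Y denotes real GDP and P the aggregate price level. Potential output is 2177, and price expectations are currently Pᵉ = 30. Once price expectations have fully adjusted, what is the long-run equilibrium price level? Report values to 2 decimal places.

Short run: with Pᵉ = 30, SRAS is Y = 2117 + 2P. Setting AD = SRAS gives 2234 = 11P, so P = 203.09 and Y = 4351 − 9P = 2523.18.
Output 2523.18 is above potential 2177, so over time expected prices rise and SRAS shifts left until Y returns to 2177.
Long run: Y = 2177 on the AD curve gives 2177 = 4351 − 9P, so P = 241.56.

Long-run P = 241.56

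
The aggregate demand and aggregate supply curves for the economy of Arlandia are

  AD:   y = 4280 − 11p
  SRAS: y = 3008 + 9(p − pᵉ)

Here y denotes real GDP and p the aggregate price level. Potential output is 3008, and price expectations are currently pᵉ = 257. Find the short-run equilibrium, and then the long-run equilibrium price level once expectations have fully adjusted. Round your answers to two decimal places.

Short run: with pᵉ = 257, SRAS is y = 695 + 9p. Setting AD = SRAS gives 3585 = 20p, so p = 179.25 and y = 4280 − 11p = 2308.25.
Output 2308.25 is below potential 3008, so over time expected prices fall and SRAS shifts right until y returns to 3008.
Long run: y = 3008 on the AD curve gives 3008 = 4280 − 11p, so p = 115.64.

Short run: p = 179.25, y = 2308.25. Long run: p = 115.64.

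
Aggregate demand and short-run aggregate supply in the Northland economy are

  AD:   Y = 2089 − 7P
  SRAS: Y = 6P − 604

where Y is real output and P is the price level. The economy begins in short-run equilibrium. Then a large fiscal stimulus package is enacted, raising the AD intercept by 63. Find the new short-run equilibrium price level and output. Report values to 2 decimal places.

P = 212.00, Y = 668.00

This is a positive demand shock: AD shifts right.
New AD: Y = 2152 − 7P.
Set AD = SRAS: 2152 − 7P = 6P − 604, so 2756 = 13P and P = 212.00.
Substituting into AD, Y = 668.00.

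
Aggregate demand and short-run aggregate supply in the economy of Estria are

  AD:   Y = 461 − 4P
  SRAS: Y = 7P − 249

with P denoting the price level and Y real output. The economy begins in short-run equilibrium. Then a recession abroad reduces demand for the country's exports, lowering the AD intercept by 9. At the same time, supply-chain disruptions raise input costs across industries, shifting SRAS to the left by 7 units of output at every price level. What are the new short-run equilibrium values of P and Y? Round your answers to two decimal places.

After both shocks: AD is Y = 452 − 4P and SRAS is Y = 7P − 256.
Setting them equal: 708 = 11P, so P = 64.36.
Substituting into AD, Y = 194.55.

P = 64.36, Y = 194.55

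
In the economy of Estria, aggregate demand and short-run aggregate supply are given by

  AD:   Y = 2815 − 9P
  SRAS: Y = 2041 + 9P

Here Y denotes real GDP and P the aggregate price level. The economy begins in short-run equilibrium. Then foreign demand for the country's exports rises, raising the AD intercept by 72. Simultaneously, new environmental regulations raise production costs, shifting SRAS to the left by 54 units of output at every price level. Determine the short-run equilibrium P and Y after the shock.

After both shocks: AD is Y = 2887 − 9P and SRAS is Y = 1987 + 9P.
Setting them equal: 900 = 18P, so P = 50.
Y = 2887 − 9·50 = 2437.

P = 50, Y = 2437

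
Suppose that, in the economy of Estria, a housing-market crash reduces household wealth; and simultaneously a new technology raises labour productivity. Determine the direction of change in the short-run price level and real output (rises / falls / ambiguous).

Price level: falls; output: ambiguous

The first event is a negative demand shock: AD shifts left, which by itself pushes P down and Y down.
The second is a favourable supply shock: SRAS shifts right, which by itself pushes P down and Y up.
Both shocks push P down, so P falls. The two shocks push Y in opposite directions, so the effect on Y is ambiguous.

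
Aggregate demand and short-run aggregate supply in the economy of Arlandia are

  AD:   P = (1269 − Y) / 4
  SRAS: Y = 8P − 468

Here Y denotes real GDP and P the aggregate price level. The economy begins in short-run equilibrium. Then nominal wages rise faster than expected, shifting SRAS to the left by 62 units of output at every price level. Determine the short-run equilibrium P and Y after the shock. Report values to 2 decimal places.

This is a negative supply shock: SRAS shifts left.
New SRAS: Y = 8P − 530.
Set AD = SRAS: 1269 − 4P = 8P − 530, so 1799 = 12P and P = 149.92.
Substituting into AD, Y = 669.33.

P = 149.92, Y = 669.33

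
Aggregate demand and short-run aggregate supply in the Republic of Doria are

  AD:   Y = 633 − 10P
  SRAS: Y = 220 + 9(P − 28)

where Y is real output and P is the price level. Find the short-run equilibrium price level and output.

Write SRAS as Y = 220 + 9P − 252 = 9P − 32.
Set AD = SRAS: 633 − 10P = 9P − 32, so 665 = 19P and P = 35.
Then Y = 633 − 10·35 = 283.

P = 35, Y = 283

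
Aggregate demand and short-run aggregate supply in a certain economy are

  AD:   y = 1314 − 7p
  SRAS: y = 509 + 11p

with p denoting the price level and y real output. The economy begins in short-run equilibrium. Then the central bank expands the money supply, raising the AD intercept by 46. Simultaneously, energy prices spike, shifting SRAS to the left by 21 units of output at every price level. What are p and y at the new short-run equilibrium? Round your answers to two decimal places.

After both shocks: AD is y = 1360 − 7p and SRAS is y = 488 + 11p.
Setting them equal: 872 = 18p, so p = 48.44.
Substituting into AD, y = 1020.89.

p = 48.44, y = 1020.89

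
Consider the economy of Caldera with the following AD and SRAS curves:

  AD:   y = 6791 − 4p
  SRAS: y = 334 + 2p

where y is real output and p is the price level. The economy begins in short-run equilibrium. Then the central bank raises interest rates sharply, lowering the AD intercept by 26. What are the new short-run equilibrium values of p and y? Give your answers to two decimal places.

This is a negative demand shock: AD shifts left.
New AD: y = 6765 − 4p.
Set AD = SRAS: 6765 − 4p = 334 + 2p, so 6431 = 6p and p = 1071.83.
Substituting into AD, y = 2477.67.

p = 1071.83, y = 2477.67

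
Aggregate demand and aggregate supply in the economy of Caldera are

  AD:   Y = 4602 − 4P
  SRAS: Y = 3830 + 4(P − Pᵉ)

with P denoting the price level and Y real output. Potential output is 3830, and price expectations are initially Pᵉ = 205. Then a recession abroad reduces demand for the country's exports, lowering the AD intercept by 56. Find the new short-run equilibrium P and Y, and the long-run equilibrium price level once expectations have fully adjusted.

Short run: P = 192, Y = 3778. Long run: P = 179.

AD shifts left: new AD is Y = 4546 − 4P. With Pᵉ = 205, SRAS is Y = 3010 + 4P.
Short run: 4546 − 4P = 3010 + 4P gives 1536 = 8P, so P = 192 and Y = 4546 − 4·192 = 3778.
Y = 3778 is below potential 3830; expectations adjust and SRAS shifts right until Y = 3830.
Long run: on the new AD curve, 3830 = 4546 − 4P gives P = 179.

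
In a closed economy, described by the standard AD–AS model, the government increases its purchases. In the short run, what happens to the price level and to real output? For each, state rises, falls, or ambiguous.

Price level: rises; output: rises

This is a positive demand shock: AD shifts right.
Moving along the upward-sloping SRAS curve, P rises and Y rises.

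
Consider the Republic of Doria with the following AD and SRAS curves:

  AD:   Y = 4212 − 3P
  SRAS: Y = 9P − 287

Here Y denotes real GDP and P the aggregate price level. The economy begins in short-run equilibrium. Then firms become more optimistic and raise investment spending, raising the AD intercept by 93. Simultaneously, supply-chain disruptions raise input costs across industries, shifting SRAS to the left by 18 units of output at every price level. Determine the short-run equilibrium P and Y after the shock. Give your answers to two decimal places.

P = 384.17, Y = 3152.50

After both shocks: AD is Y = 4305 − 3P and SRAS is Y = 9P − 305.
Setting them equal: 4610 = 12P, so P = 384.17.
Substituting into AD, Y = 3152.50.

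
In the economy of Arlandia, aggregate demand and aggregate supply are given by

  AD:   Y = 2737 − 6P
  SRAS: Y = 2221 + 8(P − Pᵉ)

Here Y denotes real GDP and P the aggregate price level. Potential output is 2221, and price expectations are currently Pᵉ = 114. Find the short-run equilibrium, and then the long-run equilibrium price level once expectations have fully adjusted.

Short run: P = 102, Y = 2125. Long run: P = 86.

Short run: with Pᵉ = 114, SRAS is Y = 1309 + 8P. Setting AD = SRAS gives 1428 = 14P, so P = 102 and Y = 2737 − 6·102 = 2125.
Output 2125 is below potential 2221, so over time expected prices fall and SRAS shifts right until Y returns to 2221.
Long run: Y = 2221 on the AD curve gives 2221 = 2737 − 6P, so P = 86.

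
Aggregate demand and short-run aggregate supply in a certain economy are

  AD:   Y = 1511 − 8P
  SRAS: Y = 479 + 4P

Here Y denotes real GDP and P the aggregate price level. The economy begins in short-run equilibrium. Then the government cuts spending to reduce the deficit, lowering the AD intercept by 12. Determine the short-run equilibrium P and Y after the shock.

P = 85, Y = 819

This is a negative demand shock: AD shifts left.
New AD: Y = 1499 − 8P.
Set AD = SRAS: 1499 − 8P = 479 + 4P, so 1020 = 12P and P = 85.
Y = 1499 − 8·85 = 819.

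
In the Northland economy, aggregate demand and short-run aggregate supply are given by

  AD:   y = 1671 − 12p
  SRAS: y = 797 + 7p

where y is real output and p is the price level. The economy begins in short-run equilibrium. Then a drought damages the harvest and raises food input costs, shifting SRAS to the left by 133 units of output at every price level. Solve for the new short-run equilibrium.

This is a negative supply shock: SRAS shifts left.
New SRAS: y = 664 + 7p.
Set AD = SRAS: 1671 − 12p = 664 + 7p, so 1007 = 19p and p = 53.
y = 1671 − 12·53 = 1035.

p = 53, y = 1035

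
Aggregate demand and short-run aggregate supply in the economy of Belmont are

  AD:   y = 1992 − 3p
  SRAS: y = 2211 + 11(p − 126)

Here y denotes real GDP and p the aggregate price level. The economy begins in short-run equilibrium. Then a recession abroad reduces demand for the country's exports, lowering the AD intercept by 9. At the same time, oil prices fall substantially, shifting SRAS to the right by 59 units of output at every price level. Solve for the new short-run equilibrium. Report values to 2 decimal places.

After both shocks: AD is y = 1983 − 3p and SRAS is y = 884 + 11p.
Setting them equal: 1099 = 14p, so p = 78.50.
Substituting into AD, y = 1747.50.

p = 78.50, y = 1747.50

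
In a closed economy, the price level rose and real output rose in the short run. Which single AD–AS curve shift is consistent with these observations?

AD shifted right

P rose and Y rose. An AD shift moves P and Y in the same direction; an SRAS shift moves them in opposite directions.
Here P and Y moved in the same direction, so the AD curve shifted.
Since Y rose, AD shifted right.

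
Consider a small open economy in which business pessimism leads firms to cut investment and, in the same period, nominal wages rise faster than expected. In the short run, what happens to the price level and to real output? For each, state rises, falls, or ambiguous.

The first event is a negative demand shock: AD shifts left, which by itself pushes P down and Y down.
The second is an adverse supply shock: SRAS shifts left, which by itself pushes P up and Y down.
The two shocks push P in opposite directions, so the effect on P is ambiguous. Both shocks push Y down, so Y falls.

Price level: ambiguous; output: falls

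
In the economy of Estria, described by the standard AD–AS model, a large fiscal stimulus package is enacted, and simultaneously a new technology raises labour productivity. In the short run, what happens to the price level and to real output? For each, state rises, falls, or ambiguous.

The first event is a positive demand shock: AD shifts right, which by itself pushes P up and Y up.
The second is a favourable supply shock: SRAS shifts right, which by itself pushes P down and Y up.
The two shocks push P in opposite directions, so the effect on P is ambiguous. Both shocks push Y up, so Y rises.

Price level: ambiguous; output: rises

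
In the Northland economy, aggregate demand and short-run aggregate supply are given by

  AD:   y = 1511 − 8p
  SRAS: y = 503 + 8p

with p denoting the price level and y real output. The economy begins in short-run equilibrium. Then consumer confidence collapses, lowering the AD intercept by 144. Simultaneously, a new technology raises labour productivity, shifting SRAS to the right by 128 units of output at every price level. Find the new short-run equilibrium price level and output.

p = 46, y = 999

After both shocks: AD is y = 1367 − 8p and SRAS is y = 631 + 8p.
Setting them equal: 736 = 16p, so p = 46.
y = 1367 − 8·46 = 999.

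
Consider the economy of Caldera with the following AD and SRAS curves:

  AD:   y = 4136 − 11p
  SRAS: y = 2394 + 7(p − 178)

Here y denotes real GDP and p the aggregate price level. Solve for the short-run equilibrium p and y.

Write SRAS as y = 2394 + 7p − 1246 = 1148 + 7p.
Set AD = SRAS: 4136 − 11p = 1148 + 7p, so 2988 = 18p and p = 166.
Then y = 4136 − 11·166 = 2310.

p = 166, y = 2310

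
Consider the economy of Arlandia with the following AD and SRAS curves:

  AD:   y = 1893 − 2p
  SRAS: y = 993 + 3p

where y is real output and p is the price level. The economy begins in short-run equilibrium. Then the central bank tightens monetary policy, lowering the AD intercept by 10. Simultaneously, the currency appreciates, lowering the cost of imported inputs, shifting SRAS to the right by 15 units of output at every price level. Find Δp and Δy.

Δp = -5, Δy = +0

After both shocks: AD is y = 1883 − 2p and SRAS is y = 1008 + 3p.
Setting them equal: 875 = 5p, so p = 175.
y = 1883 − 2·175 = 1533.
Initially p = 180, y = 1533, so Δp = -5 and Δy = +0.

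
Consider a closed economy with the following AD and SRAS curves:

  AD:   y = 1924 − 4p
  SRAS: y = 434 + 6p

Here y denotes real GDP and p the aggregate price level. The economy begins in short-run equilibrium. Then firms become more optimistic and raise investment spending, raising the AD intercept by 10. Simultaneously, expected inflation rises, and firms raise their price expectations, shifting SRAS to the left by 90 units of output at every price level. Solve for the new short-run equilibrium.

After both shocks: AD is y = 1934 − 4p and SRAS is y = 344 + 6p.
Setting them equal: 1590 = 10p, so p = 159.
y = 1934 − 4·159 = 1298.

p = 159, y = 1298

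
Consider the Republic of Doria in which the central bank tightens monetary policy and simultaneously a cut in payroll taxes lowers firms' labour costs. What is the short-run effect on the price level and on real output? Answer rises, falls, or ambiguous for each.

The first event is a negative demand shock: AD shifts left, which by itself pushes P down and Y down.
The second is a favourable supply shock: SRAS shifts right, which by itself pushes P down and Y up.
Both shocks push P down, so P falls. The two shocks push Y in opposite directions, so the effect on Y is ambiguous.

Price level: falls; output: ambiguous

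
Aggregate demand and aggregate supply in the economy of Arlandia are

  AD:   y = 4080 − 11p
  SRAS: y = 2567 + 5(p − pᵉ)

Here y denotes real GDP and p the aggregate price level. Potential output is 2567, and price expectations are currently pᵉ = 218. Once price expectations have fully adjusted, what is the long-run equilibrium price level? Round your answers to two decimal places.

Short run: with pᵉ = 218, SRAS is y = 1477 + 5p. Setting AD = SRAS gives 2603 = 16p, so p = 162.69 and y = 4080 − 11p = 2290.44.
Output 2290.44 is below potential 2567, so over time expected prices fall and SRAS shifts right until y returns to 2567.
Long run: y = 2567 on the AD curve gives 2567 = 4080 − 11p, so p = 137.55.

Long-run p = 137.55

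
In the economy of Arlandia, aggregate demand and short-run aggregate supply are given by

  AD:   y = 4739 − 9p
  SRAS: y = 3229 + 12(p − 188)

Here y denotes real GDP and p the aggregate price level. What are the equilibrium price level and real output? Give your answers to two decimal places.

Write SRAS as y = 3229 + 12p − 2256 = 973 + 12p.
Set AD = SRAS: 4739 − 9p = 973 + 12p, so 3766 = 21p and p = 179.33.
Substituting into AD, y = 4739 − 9p = 3125.00.

p = 179.33, y = 3125.00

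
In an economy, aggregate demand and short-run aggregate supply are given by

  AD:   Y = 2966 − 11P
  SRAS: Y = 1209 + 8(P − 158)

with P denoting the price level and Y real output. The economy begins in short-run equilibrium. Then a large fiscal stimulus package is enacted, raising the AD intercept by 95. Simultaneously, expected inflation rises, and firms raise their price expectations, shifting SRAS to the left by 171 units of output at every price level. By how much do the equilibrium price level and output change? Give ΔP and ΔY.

After both shocks: AD is Y = 3061 − 11P and SRAS is Y = 8P − 226.
Setting them equal: 3287 = 19P, so P = 173.
Y = 3061 − 11·173 = 1158.
Initially P = 159, Y = 1217, so ΔP = +14 and ΔY = -59.

ΔP = +14, ΔY = -59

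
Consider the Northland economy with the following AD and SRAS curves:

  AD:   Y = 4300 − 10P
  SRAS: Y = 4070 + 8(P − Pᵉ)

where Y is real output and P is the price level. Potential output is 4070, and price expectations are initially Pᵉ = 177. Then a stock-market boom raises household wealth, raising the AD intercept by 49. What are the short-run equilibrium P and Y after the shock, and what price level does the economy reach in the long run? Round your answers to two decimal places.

Short run: P = 94.17, Y = 3407.33. Long run: P = 27.90.

AD shifts right: new AD is Y = 4349 − 10P. With Pᵉ = 177, SRAS is Y = 2654 + 8P.
Short run: 4349 − 10P = 2654 + 8P gives 1695 = 18P, so P = 94.17 and Y = 4349 − 10P = 3407.33.
Y = 3407.33 is below potential 4070; expectations adjust and SRAS shifts right until Y = 4070.
Long run: on the new AD curve, 4070 = 4349 − 10P gives P = 27.90.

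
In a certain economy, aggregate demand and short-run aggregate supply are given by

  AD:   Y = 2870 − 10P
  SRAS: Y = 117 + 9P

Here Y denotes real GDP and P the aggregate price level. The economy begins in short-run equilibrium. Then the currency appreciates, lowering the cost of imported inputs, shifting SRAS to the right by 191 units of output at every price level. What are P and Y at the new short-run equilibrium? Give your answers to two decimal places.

This is a positive supply shock: SRAS shifts right.
New SRAS: Y = 308 + 9P.
Set AD = SRAS: 2870 − 10P = 308 + 9P, so 2562 = 19P and P = 134.84.
Substituting into AD, Y = 1521.58.

P = 134.84, Y = 1521.58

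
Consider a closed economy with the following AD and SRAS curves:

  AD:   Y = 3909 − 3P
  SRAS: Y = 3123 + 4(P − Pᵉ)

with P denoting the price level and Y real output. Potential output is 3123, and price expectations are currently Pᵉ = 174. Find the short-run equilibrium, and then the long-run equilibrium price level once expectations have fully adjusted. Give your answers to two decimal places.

Short run: with Pᵉ = 174, SRAS is Y = 2427 + 4P. Setting AD = SRAS gives 1482 = 7P, so P = 211.71 and Y = 3909 − 3P = 3273.86.
Output 3273.86 is above potential 3123, so over time expected prices rise and SRAS shifts left until Y returns to 3123.
Long run: Y = 3123 on the AD curve gives 3123 = 3909 − 3P, so P = 262.00.

Short run: P = 211.71, Y = 3273.86. Long run: P = 262.00.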